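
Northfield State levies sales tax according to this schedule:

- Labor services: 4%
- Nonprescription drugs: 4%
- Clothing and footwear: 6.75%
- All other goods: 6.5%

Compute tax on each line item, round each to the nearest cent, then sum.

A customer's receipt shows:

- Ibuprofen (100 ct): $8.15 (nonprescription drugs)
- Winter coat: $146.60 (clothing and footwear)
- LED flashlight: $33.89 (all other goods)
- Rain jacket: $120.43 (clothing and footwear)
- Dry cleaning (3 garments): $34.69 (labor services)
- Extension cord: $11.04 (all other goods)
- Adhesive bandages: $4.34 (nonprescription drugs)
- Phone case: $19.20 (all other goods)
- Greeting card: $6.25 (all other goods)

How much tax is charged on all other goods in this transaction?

LED flashlight $33.89: all other goods → 6.5% → $2.20
Extension cord $11.04: all other goods → 6.5% → $0.72
Phone case $19.20: all other goods → 6.5% → $1.25
Greeting card $6.25: all other goods → 6.5% → $0.41
Tax on all other goods = $2.20 + $0.72 + $1.25 + $0.41 = $4.58

$4.58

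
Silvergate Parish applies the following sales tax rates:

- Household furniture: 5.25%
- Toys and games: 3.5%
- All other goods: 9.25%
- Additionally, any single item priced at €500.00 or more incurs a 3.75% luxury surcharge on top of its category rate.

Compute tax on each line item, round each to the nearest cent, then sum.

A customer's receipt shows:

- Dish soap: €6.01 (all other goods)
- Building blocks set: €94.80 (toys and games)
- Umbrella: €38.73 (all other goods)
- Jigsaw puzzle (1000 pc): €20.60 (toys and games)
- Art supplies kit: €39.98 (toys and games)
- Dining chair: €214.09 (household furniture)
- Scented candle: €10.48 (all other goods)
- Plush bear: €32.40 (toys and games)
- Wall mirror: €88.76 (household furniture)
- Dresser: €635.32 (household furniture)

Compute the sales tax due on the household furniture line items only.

€73.08

Dining chair €214.09: household furniture → 5.25% → €11.24
Wall mirror €88.76: household furniture → 5.25% → €4.66
Dresser €635.32: household furniture → 5.25% + 3.75% surcharge = 9% → €57.18
Tax on household furniture = €11.24 + €4.66 + €57.18 = €73.08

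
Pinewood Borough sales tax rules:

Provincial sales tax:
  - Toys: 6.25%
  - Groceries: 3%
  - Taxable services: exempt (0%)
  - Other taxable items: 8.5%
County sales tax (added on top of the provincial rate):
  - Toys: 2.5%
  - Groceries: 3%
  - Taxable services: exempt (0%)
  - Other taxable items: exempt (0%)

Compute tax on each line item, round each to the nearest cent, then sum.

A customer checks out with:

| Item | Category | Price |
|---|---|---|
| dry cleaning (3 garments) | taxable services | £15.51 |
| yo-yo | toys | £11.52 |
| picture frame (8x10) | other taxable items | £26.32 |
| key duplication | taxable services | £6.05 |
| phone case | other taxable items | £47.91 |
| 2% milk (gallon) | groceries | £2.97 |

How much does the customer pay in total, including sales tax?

£117.78

Dry cleaning (3 garments) £15.51: taxable services → 0% + 0% county = 0% → £0.00
Yo-yo £11.52: toys → 6.25% + 2.5% county = 8.75% → £1.01
Picture frame (8x10) £26.32: other taxable items → 8.5% + 0% county = 8.5% → £2.24
Key duplication £6.05: taxable services → 0% + 0% county = 0% → £0.00
Phone case £47.91: other taxable items → 8.5% + 0% county = 8.5% → £4.07
2% milk (gallon) £2.97: groceries → 3% + 3% county = 6% → £0.18
Subtotal = £110.28; tax = £7.50; total due = £117.78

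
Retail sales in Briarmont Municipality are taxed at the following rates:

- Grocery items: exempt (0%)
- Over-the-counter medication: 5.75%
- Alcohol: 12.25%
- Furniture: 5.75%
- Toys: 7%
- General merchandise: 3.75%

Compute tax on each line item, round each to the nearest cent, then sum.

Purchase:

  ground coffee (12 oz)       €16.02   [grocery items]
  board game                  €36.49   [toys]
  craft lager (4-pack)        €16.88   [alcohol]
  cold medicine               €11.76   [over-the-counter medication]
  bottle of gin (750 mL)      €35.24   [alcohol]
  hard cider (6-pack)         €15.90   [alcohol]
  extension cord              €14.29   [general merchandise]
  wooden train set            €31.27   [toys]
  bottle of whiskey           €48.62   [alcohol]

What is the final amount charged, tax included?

Ground coffee (12 oz) €16.02: grocery items → 0% → €0.00
Board game €36.49: toys → 7% → €2.55
Craft lager (4-pack) €16.88: alcohol → 12.25% → €2.07
Cold medicine €11.76: over-the-counter medication → 5.75% → €0.68
Bottle of gin (750 mL) €35.24: alcohol → 12.25% → €4.32
Hard cider (6-pack) €15.90: alcohol → 12.25% → €1.95
Extension cord €14.29: general merchandise → 3.75% → €0.54
Wooden train set €31.27: toys → 7% → €2.19
Bottle of whiskey €48.62: alcohol → 12.25% → €5.96
Subtotal = €226.47; tax = €20.26; total due = €246.73

€246.73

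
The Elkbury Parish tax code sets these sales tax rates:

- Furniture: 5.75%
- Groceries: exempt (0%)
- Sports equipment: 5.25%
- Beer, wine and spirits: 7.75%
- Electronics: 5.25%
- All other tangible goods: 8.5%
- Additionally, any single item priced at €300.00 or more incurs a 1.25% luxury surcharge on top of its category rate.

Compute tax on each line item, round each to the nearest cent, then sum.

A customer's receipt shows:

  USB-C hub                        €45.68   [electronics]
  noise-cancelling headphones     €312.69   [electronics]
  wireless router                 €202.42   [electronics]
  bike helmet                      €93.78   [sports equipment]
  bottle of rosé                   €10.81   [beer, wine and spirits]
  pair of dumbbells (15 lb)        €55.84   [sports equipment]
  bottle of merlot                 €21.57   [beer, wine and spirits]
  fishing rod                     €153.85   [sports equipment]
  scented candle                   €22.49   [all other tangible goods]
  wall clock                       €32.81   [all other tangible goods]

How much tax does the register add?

USB-C hub €45.68: electronics → 5.25% → €2.40
Noise-cancelling headphones €312.69: electronics → 5.25% + 1.25% surcharge = 6.5% → €20.32
Wireless router €202.42: electronics → 5.25% → €10.63
Bike helmet €93.78: sports equipment → 5.25% → €4.92
Bottle of rosé €10.81: beer, wine and spirits → 7.75% → €0.84
Pair of dumbbells (15 lb) €55.84: sports equipment → 5.25% → €2.93
Bottle of merlot €21.57: beer, wine and spirits → 7.75% → €1.67
Fishing rod €153.85: sports equipment → 5.25% → €8.08
Scented candle €22.49: all other tangible goods → 8.5% → €1.91
Wall clock €32.81: all other tangible goods → 8.5% → €2.79
Total tax = €2.40 + €20.32 + €10.63 + €4.92 + €0.84 + €2.93 + €1.67 + €8.08 + €1.91 + €2.79 = €56.49

€56.49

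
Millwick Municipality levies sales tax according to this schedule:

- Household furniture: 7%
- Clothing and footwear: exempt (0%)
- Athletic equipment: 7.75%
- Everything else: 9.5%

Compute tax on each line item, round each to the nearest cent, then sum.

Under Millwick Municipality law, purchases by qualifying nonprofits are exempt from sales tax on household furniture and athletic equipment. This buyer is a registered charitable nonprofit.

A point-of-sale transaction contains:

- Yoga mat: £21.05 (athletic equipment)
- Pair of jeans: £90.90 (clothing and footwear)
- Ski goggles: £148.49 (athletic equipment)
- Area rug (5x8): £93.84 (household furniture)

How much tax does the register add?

Yoga mat £21.05: athletic equipment, buyer-exempt → 0% → £0.00
Pair of jeans £90.90: clothing and footwear → 0% → £0.00
Ski goggles £148.49: athletic equipment, buyer-exempt → 0% → £0.00
Area rug (5x8) £93.84: household furniture, buyer-exempt → 0% → £0.00
Total tax = £0.00

£0.00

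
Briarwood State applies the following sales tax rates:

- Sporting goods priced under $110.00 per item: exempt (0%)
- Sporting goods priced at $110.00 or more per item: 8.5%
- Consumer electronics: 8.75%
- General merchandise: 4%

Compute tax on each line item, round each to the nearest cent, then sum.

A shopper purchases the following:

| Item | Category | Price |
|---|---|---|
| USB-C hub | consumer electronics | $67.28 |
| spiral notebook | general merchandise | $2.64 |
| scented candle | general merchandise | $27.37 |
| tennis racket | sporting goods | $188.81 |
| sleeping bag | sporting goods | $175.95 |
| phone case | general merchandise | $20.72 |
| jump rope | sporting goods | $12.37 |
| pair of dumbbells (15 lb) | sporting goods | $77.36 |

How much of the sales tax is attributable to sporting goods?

$31.01

Tennis racket $188.81: sporting goods, $110.00 or more → 8.5% → $16.05
Sleeping bag $175.95: sporting goods, $110.00 or more → 8.5% → $14.96
Jump rope $12.37: sporting goods, under $110.00 → 0% → $0.00
Pair of dumbbells (15 lb) $77.36: sporting goods, under $110.00 → 0% → $0.00
Tax on sporting goods = $16.05 + $14.96 + $0.00 + $0.00 = $31.01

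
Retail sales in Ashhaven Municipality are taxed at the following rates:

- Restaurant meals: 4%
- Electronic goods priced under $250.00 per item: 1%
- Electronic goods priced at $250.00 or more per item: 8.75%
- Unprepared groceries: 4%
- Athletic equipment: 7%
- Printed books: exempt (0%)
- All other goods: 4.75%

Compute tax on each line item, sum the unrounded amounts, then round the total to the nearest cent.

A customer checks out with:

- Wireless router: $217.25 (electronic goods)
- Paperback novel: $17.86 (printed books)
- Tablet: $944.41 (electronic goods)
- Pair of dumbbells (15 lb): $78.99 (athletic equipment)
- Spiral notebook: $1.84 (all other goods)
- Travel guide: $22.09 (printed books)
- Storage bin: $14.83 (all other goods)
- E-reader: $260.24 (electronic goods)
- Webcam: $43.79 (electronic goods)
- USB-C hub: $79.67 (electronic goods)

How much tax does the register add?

Wireless router $217.25: electronic goods, under $250.00 → 1% → $2.1725
Paperback novel $17.86: printed books → 0% → $0.00
Tablet $944.41: electronic goods, $250.00 or more → 8.75% → $82.635875
Pair of dumbbells (15 lb) $78.99: athletic equipment → 7% → $5.5293
Spiral notebook $1.84: all other goods → 4.75% → $0.0874
Travel guide $22.09: printed books → 0% → $0.00
Storage bin $14.83: all other goods → 4.75% → $0.704425
E-reader $260.24: electronic goods, $250.00 or more → 8.75% → $22.771
Webcam $43.79: electronic goods, under $250.00 → 1% → $0.4379
USB-C hub $79.67: electronic goods, under $250.00 → 1% → $0.7967
Unrounded tax sum = $115.1351 → $115.14

$115.14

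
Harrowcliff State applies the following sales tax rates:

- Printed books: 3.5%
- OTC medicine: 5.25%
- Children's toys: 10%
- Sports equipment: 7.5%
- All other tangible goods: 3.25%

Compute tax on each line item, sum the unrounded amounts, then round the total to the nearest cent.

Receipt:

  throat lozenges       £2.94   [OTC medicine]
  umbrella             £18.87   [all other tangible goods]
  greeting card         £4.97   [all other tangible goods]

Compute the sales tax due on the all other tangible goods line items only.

Umbrella £18.87: all other tangible goods → 3.25% → £0.613275
Greeting card £4.97: all other tangible goods → 3.25% → £0.161525
Tax on all other tangible goods: unrounded sum = £0.7748 → £0.77

£0.77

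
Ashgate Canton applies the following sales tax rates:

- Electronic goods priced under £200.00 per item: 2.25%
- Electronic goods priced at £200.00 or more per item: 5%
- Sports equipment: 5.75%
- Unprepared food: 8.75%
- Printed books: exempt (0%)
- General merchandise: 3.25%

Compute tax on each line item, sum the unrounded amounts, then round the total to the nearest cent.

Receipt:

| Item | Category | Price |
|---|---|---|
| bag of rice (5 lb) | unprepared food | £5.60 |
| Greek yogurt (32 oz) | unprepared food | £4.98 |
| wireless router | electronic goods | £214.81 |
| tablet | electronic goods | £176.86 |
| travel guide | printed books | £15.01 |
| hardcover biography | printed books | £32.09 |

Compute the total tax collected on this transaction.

Bag of rice (5 lb) £5.60: unprepared food → 8.75% → £0.49
Greek yogurt (32 oz) £4.98: unprepared food → 8.75% → £0.43575
Wireless router £214.81: electronic goods, £200.00 or more → 5% → £10.7405
Tablet £176.86: electronic goods, under £200.00 → 2.25% → £3.97935
Travel guide £15.01: printed books → 0% → £0.00
Hardcover biography £32.09: printed books → 0% → £0.00
Unrounded tax sum = £15.6456 → £15.65

£15.65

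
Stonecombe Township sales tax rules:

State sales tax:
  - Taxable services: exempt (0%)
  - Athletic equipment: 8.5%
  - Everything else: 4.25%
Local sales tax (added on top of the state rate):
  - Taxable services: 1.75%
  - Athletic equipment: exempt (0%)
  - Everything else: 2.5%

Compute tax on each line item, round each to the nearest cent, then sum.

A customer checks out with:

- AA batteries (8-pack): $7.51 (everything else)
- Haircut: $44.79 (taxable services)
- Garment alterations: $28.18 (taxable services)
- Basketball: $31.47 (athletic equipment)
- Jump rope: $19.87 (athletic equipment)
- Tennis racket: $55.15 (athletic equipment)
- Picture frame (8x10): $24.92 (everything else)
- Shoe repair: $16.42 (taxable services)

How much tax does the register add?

AA batteries (8-pack) $7.51: everything else → 4.25% + 2.5% local = 6.75% → $0.51
Haircut $44.79: taxable services → 0% + 1.75% local = 1.75% → $0.78
Garment alterations $28.18: taxable services → 0% + 1.75% local = 1.75% → $0.49
Basketball $31.47: athletic equipment → 8.5% + 0% local = 8.5% → $2.67
Jump rope $19.87: athletic equipment → 8.5% + 0% local = 8.5% → $1.69
Tennis racket $55.15: athletic equipment → 8.5% + 0% local = 8.5% → $4.69
Picture frame (8x10) $24.92: everything else → 4.25% + 2.5% local = 6.75% → $1.68
Shoe repair $16.42: taxable services → 0% + 1.75% local = 1.75% → $0.29
Total tax = $0.51 + $0.78 + $0.49 + $2.67 + $1.69 + $4.69 + $1.68 + $0.29 = $12.80

$12.80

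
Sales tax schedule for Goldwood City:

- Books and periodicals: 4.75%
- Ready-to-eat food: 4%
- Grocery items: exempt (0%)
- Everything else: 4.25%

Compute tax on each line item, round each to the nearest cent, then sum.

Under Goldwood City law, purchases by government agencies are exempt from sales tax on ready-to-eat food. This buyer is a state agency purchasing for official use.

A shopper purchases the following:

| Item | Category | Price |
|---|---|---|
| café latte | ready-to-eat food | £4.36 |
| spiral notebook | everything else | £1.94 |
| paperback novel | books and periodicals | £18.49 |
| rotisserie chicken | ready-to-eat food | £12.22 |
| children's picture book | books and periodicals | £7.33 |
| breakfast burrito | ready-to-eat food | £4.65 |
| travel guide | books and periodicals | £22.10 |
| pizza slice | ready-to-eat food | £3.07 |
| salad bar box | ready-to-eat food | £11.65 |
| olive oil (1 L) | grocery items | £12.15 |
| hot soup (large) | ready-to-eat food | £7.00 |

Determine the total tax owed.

Café latte £4.36: ready-to-eat food, buyer-exempt → 0% → £0.00
Spiral notebook £1.94: everything else → 4.25% → £0.08
Paperback novel £18.49: books and periodicals → 4.75% → £0.88
Rotisserie chicken £12.22: ready-to-eat food, buyer-exempt → 0% → £0.00
Children's picture book £7.33: books and periodicals → 4.75% → £0.35
Breakfast burrito £4.65: ready-to-eat food, buyer-exempt → 0% → £0.00
Travel guide £22.10: books and periodicals → 4.75% → £1.05
Pizza slice £3.07: ready-to-eat food, buyer-exempt → 0% → £0.00
Salad bar box £11.65: ready-to-eat food, buyer-exempt → 0% → £0.00
Olive oil (1 L) £12.15: grocery items → 0% → £0.00
Hot soup (large) £7.00: ready-to-eat food, buyer-exempt → 0% → £0.00
Total tax = £0.08 + £0.88 + £0.35 + £1.05 = £2.36

£2.36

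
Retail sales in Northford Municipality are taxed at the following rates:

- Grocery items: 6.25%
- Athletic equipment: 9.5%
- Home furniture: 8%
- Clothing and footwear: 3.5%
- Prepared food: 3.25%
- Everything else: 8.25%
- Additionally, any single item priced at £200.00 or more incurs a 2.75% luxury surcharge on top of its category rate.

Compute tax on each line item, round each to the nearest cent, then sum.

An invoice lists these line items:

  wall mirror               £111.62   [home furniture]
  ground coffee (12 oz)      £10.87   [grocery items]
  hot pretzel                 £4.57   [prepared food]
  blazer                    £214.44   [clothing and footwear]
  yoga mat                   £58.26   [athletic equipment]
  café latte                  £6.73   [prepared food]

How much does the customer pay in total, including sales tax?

Wall mirror £111.62: home furniture → 8% → £8.93
Ground coffee (12 oz) £10.87: grocery items → 6.25% → £0.68
Hot pretzel £4.57: prepared food → 3.25% → £0.15
Blazer £214.44: clothing and footwear → 3.5% + 2.75% surcharge = 6.25% → £13.40
Yoga mat £58.26: athletic equipment → 9.5% → £5.53
Café latte £6.73: prepared food → 3.25% → £0.22
Subtotal = £406.49; tax = £28.91; total due = £435.40

£435.40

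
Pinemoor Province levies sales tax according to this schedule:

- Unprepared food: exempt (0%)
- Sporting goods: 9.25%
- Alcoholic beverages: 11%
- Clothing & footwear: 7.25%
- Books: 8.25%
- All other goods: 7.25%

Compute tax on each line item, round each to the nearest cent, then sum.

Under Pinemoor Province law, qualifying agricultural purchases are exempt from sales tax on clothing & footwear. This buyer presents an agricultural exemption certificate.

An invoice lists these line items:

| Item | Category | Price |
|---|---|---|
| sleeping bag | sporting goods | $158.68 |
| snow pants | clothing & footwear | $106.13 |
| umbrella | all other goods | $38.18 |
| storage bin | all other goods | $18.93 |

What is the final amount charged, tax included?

$340.74

Sleeping bag $158.68: sporting goods → 9.25% → $14.68
Snow pants $106.13: clothing & footwear, buyer-exempt → 0% → $0.00
Umbrella $38.18: all other goods → 7.25% → $2.77
Storage bin $18.93: all other goods → 7.25% → $1.37
Subtotal = $321.92; tax = $18.82; total due = $340.74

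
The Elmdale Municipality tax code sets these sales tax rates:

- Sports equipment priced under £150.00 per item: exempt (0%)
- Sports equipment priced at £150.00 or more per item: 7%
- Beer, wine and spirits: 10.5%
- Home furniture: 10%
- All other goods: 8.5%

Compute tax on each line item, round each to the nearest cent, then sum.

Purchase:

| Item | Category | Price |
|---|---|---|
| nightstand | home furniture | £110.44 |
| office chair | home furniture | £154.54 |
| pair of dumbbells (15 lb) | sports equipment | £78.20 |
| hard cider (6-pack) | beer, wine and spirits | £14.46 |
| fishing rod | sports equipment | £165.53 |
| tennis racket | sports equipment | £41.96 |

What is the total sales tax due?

Nightstand £110.44: home furniture → 10% → £11.04
Office chair £154.54: home furniture → 10% → £15.45
Pair of dumbbells (15 lb) £78.20: sports equipment, under £150.00 → 0% → £0.00
Hard cider (6-pack) £14.46: beer, wine and spirits → 10.5% → £1.52
Fishing rod £165.53: sports equipment, £150.00 or more → 7% → £11.59
Tennis racket £41.96: sports equipment, under £150.00 → 0% → £0.00
Total tax = £11.04 + £15.45 + £1.52 + £11.59 = £39.60

£39.60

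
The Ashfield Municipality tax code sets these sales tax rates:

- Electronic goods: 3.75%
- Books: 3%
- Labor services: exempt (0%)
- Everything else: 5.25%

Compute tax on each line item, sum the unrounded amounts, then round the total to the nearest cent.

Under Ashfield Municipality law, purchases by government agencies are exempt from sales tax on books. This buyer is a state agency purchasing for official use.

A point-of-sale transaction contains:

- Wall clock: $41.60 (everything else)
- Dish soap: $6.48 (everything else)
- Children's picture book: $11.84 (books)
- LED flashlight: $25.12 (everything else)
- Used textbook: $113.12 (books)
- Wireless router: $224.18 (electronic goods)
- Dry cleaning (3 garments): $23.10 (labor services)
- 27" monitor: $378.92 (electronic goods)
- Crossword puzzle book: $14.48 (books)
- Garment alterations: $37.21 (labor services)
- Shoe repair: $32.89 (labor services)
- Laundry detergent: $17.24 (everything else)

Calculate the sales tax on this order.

$27.36

Wall clock $41.60: everything else → 5.25% → $2.184
Dish soap $6.48: everything else → 5.25% → $0.3402
Children's picture book $11.84: books, buyer-exempt → 0% → $0.00
LED flashlight $25.12: everything else → 5.25% → $1.3188
Used textbook $113.12: books, buyer-exempt → 0% → $0.00
Wireless router $224.18: electronic goods → 3.75% → $8.40675
Dry cleaning (3 garments) $23.10: labor services → 0% → $0.00
27" monitor $378.92: electronic goods → 3.75% → $14.2095
Crossword puzzle book $14.48: books, buyer-exempt → 0% → $0.00
Garment alterations $37.21: labor services → 0% → $0.00
Shoe repair $32.89: labor services → 0% → $0.00
Laundry detergent $17.24: everything else → 5.25% → $0.9051
Unrounded tax sum = $27.36435 → $27.36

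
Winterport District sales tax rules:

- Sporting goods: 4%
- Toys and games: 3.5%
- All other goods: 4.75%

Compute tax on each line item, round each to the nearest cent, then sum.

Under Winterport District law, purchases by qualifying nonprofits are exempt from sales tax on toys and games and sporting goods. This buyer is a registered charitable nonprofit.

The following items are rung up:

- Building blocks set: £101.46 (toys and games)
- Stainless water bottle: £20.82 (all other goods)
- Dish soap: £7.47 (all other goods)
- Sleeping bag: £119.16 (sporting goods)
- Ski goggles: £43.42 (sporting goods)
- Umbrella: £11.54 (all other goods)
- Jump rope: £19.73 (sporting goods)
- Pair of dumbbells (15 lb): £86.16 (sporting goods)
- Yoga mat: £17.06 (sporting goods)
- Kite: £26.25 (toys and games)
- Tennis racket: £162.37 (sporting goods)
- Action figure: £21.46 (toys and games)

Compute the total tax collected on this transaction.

£1.89

Building blocks set £101.46: toys and games, buyer-exempt → 0% → £0.00
Stainless water bottle £20.82: all other goods → 4.75% → £0.99
Dish soap £7.47: all other goods → 4.75% → £0.35
Sleeping bag £119.16: sporting goods, buyer-exempt → 0% → £0.00
Ski goggles £43.42: sporting goods, buyer-exempt → 0% → £0.00
Umbrella £11.54: all other goods → 4.75% → £0.55
Jump rope £19.73: sporting goods, buyer-exempt → 0% → £0.00
Pair of dumbbells (15 lb) £86.16: sporting goods, buyer-exempt → 0% → £0.00
Yoga mat £17.06: sporting goods, buyer-exempt → 0% → £0.00
Kite £26.25: toys and games, buyer-exempt → 0% → £0.00
Tennis racket £162.37: sporting goods, buyer-exempt → 0% → £0.00
Action figure £21.46: toys and games, buyer-exempt → 0% → £0.00
Total tax = £0.99 + £0.35 + £0.55 = £1.89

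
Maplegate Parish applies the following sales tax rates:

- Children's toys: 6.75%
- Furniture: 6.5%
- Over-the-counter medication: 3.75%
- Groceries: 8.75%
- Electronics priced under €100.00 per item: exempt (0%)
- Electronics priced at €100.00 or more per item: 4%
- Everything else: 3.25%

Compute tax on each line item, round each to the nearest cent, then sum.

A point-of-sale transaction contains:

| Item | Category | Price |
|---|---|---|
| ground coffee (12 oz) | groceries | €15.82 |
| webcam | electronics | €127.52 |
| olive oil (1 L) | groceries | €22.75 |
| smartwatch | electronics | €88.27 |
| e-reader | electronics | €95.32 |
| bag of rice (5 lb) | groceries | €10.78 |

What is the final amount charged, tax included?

Ground coffee (12 oz) €15.82: groceries → 8.75% → €1.38
Webcam €127.52: electronics, €100.00 or more → 4% → €5.10
Olive oil (1 L) €22.75: groceries → 8.75% → €1.99
Smartwatch €88.27: electronics, under €100.00 → 0% → €0.00
E-reader €95.32: electronics, under €100.00 → 0% → €0.00
Bag of rice (5 lb) €10.78: groceries → 8.75% → €0.94
Subtotal = €360.46; tax = €9.41; total due = €369.87

€369.87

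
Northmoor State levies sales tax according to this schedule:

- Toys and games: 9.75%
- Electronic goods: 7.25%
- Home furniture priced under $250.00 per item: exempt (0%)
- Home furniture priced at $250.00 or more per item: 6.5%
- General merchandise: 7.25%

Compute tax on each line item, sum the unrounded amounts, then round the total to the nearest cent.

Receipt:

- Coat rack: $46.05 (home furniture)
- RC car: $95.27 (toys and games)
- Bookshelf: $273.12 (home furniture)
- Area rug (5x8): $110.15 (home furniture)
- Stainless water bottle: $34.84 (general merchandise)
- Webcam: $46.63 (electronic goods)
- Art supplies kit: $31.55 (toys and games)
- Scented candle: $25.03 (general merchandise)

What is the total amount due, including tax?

Coat rack $46.05: home furniture, under $250.00 → 0% → $0.00
RC car $95.27: toys and games → 9.75% → $9.288825
Bookshelf $273.12: home furniture, $250.00 or more → 6.5% → $17.7528
Area rug (5x8) $110.15: home furniture, under $250.00 → 0% → $0.00
Stainless water bottle $34.84: general merchandise → 7.25% → $2.5259
Webcam $46.63: electronic goods → 7.25% → $3.380675
Art supplies kit $31.55: toys and games → 9.75% → $3.076125
Scented candle $25.03: general merchandise → 7.25% → $1.814675
Subtotal = $662.64; unrounded tax = $37.839 → $37.84; total due = $700.48

$700.48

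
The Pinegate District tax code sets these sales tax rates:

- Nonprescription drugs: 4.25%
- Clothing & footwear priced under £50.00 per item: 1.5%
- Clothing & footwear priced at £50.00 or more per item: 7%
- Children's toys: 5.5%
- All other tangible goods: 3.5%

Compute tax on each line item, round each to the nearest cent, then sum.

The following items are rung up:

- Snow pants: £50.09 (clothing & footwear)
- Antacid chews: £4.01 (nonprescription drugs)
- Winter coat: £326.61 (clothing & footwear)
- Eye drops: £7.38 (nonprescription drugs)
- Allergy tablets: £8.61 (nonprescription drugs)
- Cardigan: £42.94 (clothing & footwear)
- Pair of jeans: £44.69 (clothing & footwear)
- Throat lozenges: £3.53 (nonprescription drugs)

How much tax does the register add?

Snow pants £50.09: clothing & footwear, £50.00 or more → 7% → £3.51
Antacid chews £4.01: nonprescription drugs → 4.25% → £0.17
Winter coat £326.61: clothing & footwear, £50.00 or more → 7% → £22.86
Eye drops £7.38: nonprescription drugs → 4.25% → £0.31
Allergy tablets £8.61: nonprescription drugs → 4.25% → £0.37
Cardigan £42.94: clothing & footwear, under £50.00 → 1.5% → £0.64
Pair of jeans £44.69: clothing & footwear, under £50.00 → 1.5% → £0.67
Throat lozenges £3.53: nonprescription drugs → 4.25% → £0.15
Total tax = £3.51 + £0.17 + £22.86 + £0.31 + £0.37 + £0.64 + £0.67 + £0.15 = £28.68

£28.68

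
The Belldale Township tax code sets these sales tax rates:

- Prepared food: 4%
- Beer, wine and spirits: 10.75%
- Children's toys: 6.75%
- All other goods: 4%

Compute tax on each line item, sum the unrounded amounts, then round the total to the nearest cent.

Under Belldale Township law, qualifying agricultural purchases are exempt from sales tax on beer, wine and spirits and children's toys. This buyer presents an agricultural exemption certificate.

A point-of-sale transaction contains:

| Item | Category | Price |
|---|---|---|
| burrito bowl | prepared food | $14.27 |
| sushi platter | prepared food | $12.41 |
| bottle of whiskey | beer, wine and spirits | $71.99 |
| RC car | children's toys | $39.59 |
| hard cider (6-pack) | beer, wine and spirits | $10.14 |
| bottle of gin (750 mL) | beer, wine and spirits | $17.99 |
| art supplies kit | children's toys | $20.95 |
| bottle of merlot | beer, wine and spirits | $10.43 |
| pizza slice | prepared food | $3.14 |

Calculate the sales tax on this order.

Burrito bowl $14.27: prepared food → 4% → $0.5708
Sushi platter $12.41: prepared food → 4% → $0.4964
Bottle of whiskey $71.99: beer, wine and spirits, buyer-exempt → 0% → $0.00
RC car $39.59: children's toys, buyer-exempt → 0% → $0.00
Hard cider (6-pack) $10.14: beer, wine and spirits, buyer-exempt → 0% → $0.00
Bottle of gin (750 mL) $17.99: beer, wine and spirits, buyer-exempt → 0% → $0.00
Art supplies kit $20.95: children's toys, buyer-exempt → 0% → $0.00
Bottle of merlot $10.43: beer, wine and spirits, buyer-exempt → 0% → $0.00
Pizza slice $3.14: prepared food → 4% → $0.1256
Unrounded tax sum = $1.1928 → $1.19

$1.19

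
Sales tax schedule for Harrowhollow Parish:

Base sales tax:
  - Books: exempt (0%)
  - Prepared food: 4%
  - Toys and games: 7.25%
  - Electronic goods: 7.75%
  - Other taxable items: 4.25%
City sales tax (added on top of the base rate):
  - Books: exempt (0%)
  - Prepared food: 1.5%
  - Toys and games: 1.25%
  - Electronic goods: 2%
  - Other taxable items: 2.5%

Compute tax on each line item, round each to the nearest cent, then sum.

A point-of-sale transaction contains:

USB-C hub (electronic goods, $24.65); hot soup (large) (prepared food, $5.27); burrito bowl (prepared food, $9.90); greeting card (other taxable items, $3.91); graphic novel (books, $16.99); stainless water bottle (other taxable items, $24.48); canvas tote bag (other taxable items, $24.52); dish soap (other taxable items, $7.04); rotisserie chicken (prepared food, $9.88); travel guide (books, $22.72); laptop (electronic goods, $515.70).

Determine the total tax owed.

USB-C hub $24.65: electronic goods → 7.75% + 2% city = 9.75% → $2.40
Hot soup (large) $5.27: prepared food → 4% + 1.5% city = 5.5% → $0.29
Burrito bowl $9.90: prepared food → 4% + 1.5% city = 5.5% → $0.54
Greeting card $3.91: other taxable items → 4.25% + 2.5% city = 6.75% → $0.26
Graphic novel $16.99: books → 0% + 0% city = 0% → $0.00
Stainless water bottle $24.48: other taxable items → 4.25% + 2.5% city = 6.75% → $1.65
Canvas tote bag $24.52: other taxable items → 4.25% + 2.5% city = 6.75% → $1.66
Dish soap $7.04: other taxable items → 4.25% + 2.5% city = 6.75% → $0.48
Rotisserie chicken $9.88: prepared food → 4% + 1.5% city = 5.5% → $0.54
Travel guide $22.72: books → 0% + 0% city = 0% → $0.00
Laptop $515.70: electronic goods → 7.75% + 2% city = 9.75% → $50.28
Total tax = $2.40 + $0.29 + $0.54 + $0.26 + $1.65 + $1.66 + $0.48 + $0.54 + $50.28 = $58.10

$58.10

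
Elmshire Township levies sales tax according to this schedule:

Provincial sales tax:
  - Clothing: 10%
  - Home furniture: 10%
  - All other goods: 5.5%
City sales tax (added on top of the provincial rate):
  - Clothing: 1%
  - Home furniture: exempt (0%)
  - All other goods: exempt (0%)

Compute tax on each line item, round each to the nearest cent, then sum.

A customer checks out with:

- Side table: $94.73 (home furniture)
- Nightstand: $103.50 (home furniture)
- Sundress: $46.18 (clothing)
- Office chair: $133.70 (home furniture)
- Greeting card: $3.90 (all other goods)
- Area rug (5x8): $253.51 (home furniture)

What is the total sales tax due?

Side table $94.73: home furniture → 10% + 0% city = 10% → $9.47
Nightstand $103.50: home furniture → 10% + 0% city = 10% → $10.35
Sundress $46.18: clothing → 10% + 1% city = 11% → $5.08
Office chair $133.70: home furniture → 10% + 0% city = 10% → $13.37
Greeting card $3.90: all other goods → 5.5% + 0% city = 5.5% → $0.21
Area rug (5x8) $253.51: home furniture → 10% + 0% city = 10% → $25.35
Total tax = $9.47 + $10.35 + $5.08 + $13.37 + $0.21 + $25.35 = $63.83

$63.83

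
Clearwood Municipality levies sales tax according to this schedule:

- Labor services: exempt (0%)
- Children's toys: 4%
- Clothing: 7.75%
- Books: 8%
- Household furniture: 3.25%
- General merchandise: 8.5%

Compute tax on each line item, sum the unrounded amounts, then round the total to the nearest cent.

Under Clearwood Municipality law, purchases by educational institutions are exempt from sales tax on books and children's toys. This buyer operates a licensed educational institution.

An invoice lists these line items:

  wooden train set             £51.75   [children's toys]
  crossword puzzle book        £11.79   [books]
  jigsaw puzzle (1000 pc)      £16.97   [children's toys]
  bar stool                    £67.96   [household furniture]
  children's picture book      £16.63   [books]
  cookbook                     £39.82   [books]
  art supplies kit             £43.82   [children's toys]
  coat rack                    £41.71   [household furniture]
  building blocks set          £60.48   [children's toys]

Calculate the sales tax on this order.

Wooden train set £51.75: children's toys, buyer-exempt → 0% → £0.00
Crossword puzzle book £11.79: books, buyer-exempt → 0% → £0.00
Jigsaw puzzle (1000 pc) £16.97: children's toys, buyer-exempt → 0% → £0.00
Bar stool £67.96: household furniture → 3.25% → £2.2087
Children's picture book £16.63: books, buyer-exempt → 0% → £0.00
Cookbook £39.82: books, buyer-exempt → 0% → £0.00
Art supplies kit £43.82: children's toys, buyer-exempt → 0% → £0.00
Coat rack £41.71: household furniture → 3.25% → £1.355575
Building blocks set £60.48: children's toys, buyer-exempt → 0% → £0.00
Unrounded tax sum = £3.564275 → £3.56

£3.56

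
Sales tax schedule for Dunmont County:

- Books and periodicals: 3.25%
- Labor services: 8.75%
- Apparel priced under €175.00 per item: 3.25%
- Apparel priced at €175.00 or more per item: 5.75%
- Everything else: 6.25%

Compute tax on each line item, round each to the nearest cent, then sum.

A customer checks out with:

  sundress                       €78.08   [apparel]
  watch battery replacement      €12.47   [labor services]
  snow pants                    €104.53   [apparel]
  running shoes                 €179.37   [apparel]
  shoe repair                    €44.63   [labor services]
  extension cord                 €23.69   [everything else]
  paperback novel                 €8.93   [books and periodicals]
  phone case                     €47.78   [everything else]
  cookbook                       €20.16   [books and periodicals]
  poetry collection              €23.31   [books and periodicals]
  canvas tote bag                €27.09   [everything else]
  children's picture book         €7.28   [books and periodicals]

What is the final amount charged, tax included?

Sundress €78.08: apparel, under €175.00 → 3.25% → €2.54
Watch battery replacement €12.47: labor services → 8.75% → €1.09
Snow pants €104.53: apparel, under €175.00 → 3.25% → €3.40
Running shoes €179.37: apparel, €175.00 or more → 5.75% → €10.31
Shoe repair €44.63: labor services → 8.75% → €3.91
Extension cord €23.69: everything else → 6.25% → €1.48
Paperback novel €8.93: books and periodicals → 3.25% → €0.29
Phone case €47.78: everything else → 6.25% → €2.99
Cookbook €20.16: books and periodicals → 3.25% → €0.66
Poetry collection €23.31: books and periodicals → 3.25% → €0.76
Canvas tote bag €27.09: everything else → 6.25% → €1.69
Children's picture book €7.28: books and periodicals → 3.25% → €0.24
Subtotal = €577.32; tax = €29.36; total due = €606.68

€606.68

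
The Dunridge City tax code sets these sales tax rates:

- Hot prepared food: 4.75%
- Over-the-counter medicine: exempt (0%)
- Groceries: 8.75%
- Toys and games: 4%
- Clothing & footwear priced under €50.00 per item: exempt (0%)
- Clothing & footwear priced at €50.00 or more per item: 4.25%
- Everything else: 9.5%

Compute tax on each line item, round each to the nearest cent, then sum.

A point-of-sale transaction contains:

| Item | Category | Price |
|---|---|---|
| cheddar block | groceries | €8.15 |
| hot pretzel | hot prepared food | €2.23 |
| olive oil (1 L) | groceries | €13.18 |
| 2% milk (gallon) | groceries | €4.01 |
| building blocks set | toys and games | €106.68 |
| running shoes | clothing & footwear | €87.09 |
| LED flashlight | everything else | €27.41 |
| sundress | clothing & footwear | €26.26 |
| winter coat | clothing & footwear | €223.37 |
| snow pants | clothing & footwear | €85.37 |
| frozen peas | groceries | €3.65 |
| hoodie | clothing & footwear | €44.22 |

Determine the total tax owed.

Cheddar block €8.15: groceries → 8.75% → €0.71
Hot pretzel €2.23: hot prepared food → 4.75% → €0.11
Olive oil (1 L) €13.18: groceries → 8.75% → €1.15
2% milk (gallon) €4.01: groceries → 8.75% → €0.35
Building blocks set €106.68: toys and games → 4% → €4.27
Running shoes €87.09: clothing & footwear, €50.00 or more → 4.25% → €3.70
LED flashlight €27.41: everything else → 9.5% → €2.60
Sundress €26.26: clothing & footwear, under €50.00 → 0% → €0.00
Winter coat €223.37: clothing & footwear, €50.00 or more → 4.25% → €9.49
Snow pants €85.37: clothing & footwear, €50.00 or more → 4.25% → €3.63
Frozen peas €3.65: groceries → 8.75% → €0.32
Hoodie €44.22: clothing & footwear, under €50.00 → 0% → €0.00
Total tax = €0.71 + €0.11 + €1.15 + €0.35 + €4.27 + €3.70 + €2.60 + €9.49 + €3.63 + €0.32 = €26.33

€26.33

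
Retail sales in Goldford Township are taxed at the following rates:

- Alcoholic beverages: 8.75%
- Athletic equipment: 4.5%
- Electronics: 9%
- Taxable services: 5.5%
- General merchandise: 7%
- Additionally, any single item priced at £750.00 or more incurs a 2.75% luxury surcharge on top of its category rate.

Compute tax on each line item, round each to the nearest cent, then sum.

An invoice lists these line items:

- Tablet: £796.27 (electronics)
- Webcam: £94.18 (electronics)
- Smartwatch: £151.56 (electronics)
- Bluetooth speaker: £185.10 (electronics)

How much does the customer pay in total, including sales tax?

Tablet £796.27: electronics → 9% + 2.75% surcharge = 11.75% → £93.56
Webcam £94.18: electronics → 9% → £8.48
Smartwatch £151.56: electronics → 9% → £13.64
Bluetooth speaker £185.10: electronics → 9% → £16.66
Subtotal = £1227.11; tax = £132.34; total due = £1359.45

£1359.45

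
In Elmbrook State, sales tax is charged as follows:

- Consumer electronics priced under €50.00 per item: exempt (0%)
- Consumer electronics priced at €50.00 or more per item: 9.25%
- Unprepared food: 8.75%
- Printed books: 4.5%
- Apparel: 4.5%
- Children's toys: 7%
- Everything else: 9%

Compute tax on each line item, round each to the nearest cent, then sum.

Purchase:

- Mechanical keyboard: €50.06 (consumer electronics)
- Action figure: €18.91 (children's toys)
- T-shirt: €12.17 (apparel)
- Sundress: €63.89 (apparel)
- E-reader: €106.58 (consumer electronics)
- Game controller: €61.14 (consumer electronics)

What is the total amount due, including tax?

Mechanical keyboard €50.06: consumer electronics, €50.00 or more → 9.25% → €4.63
Action figure €18.91: children's toys → 7% → €1.32
T-shirt €12.17: apparel → 4.5% → €0.55
Sundress €63.89: apparel → 4.5% → €2.88
E-reader €106.58: consumer electronics, €50.00 or more → 9.25% → €9.86
Game controller €61.14: consumer electronics, €50.00 or more → 9.25% → €5.66
Subtotal = €312.75; tax = €24.90; total due = €337.65

€337.65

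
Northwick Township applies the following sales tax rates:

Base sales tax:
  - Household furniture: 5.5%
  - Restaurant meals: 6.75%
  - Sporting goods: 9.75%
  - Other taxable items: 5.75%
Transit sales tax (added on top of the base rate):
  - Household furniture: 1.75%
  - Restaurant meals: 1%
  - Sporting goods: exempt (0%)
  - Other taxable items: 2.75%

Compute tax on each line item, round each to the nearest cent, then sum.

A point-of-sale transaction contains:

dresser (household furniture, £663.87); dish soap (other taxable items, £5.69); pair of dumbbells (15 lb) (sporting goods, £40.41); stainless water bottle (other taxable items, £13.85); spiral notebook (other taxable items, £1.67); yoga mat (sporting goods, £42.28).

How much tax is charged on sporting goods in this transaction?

£8.06

Pair of dumbbells (15 lb) £40.41: sporting goods → 9.75% + 0% transit = 9.75% → £3.94
Yoga mat £42.28: sporting goods → 9.75% + 0% transit = 9.75% → £4.12
Tax on sporting goods = £3.94 + £4.12 = £8.06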